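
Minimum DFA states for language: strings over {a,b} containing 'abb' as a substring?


KMP-style automaton: 3 progress states + 1 absorbing accept = 4
Minimal DFA: 4 states


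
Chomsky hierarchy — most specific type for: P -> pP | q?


Right-linear: every RHS is a terminal or a terminal followed by one nonterminal
Classification: Type 3 (Regular)


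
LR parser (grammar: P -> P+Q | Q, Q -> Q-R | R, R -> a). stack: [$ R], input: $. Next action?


'R' (not preceded by Q-) is the handle for Q -> R
Action: reduce (Q -> R)


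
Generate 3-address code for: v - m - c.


Break into single-operator statements:
t1 = v - m
t2 = t1 - c


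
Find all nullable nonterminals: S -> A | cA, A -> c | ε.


A nonterminal is nullable iff some alternative derives ε (directly, or every symbol in it is nullable)
Nullable: {A, S}


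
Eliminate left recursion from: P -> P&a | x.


Left-recursive alternatives: P&a; non-recursive: x
Introduce P': P -> xP', P' -> &aP' | ε


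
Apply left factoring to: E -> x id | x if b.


Common prefix: 'x'
Factored: E -> x E', E' -> id | if b


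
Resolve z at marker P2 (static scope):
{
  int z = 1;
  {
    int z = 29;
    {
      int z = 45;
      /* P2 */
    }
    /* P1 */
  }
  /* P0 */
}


z declared in the same block as P2
z = 45


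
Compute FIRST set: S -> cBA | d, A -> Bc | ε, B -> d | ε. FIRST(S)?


Per alternative of S: FIRST(cBA) = {c}; FIRST(d) = {d}
FIRST(S) = {c, d}


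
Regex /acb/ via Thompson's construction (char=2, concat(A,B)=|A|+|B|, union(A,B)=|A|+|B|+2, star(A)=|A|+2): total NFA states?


Syntax tree has 3 char leaf(s), 0 union(s), 0 star(s)
chars contribute 3×2 = 6; each union adds +2; each star adds +2
Total: 6 + 0 + 0 = 6 states


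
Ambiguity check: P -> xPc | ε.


balanced x^n…c^n: each string has a unique parse
Unambiguous


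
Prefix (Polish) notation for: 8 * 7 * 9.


left-to-right (same/higher precedence on left): tree is (* (* 8 7) 9)
Prefix: * * 8 7 9


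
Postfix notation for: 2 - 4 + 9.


Left to right (same or higher precedence on left)
Postfix: 2 4 - 9 +


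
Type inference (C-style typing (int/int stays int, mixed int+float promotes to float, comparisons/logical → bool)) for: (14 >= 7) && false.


Operand types: bool && bool
Rule: logical operators take bool operands and yield bool
Result type: bool


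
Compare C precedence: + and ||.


'+' is additive (level 9); '||' is logical OR (level 1)
Higher level binds tighter
'+' has higher precedence than '||'


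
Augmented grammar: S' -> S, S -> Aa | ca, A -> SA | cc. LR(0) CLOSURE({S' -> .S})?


Start: S' -> .S
For each item with dot before a nonterminal B, add B -> .γ for every B-production
Closure: [S' -> .S, S -> .Aa, S -> .ca, A -> .SA, A -> .cc]


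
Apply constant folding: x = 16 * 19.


16 * 19 = 304 at compile time
Optimized: x = 304


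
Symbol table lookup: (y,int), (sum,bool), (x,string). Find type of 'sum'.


Lookup 'sum' → type bool


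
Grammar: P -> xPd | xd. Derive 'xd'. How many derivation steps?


Derivation: P => xd
Steps: 1


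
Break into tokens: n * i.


Scan left to right, longest-match per lexeme
Tokens: ID(n), OP(*), ID(i)


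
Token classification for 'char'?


Pattern: reserved word
Type: KEYWORD


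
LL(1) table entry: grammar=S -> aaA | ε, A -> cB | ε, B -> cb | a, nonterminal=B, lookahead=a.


For [B, a]: 'a' ∈ FIRST(a)
Entry: B -> a


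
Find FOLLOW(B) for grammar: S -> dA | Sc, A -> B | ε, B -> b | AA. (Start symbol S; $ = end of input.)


$ ∈ FOLLOW(S). For each A -> αBβ: add FIRST(β)\{ε} to FOLLOW(B); if β nullable, add FOLLOW(A).
FOLLOW(B) = {$, b, c}


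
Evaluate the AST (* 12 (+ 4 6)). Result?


Evaluate inner: (+ 4 6) = 10
Evaluate root: (* 12 10) = 120
Result: 120


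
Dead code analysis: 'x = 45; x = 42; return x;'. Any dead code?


first assignment to x is overwritten before any read
Dead: 'x = 45'


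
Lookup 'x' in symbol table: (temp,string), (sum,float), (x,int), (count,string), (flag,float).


Lookup 'x' → type int


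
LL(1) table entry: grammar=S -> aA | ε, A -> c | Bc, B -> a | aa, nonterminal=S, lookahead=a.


For [S, a]: 'a' ∈ FIRST(aA)
Entry: S -> aA


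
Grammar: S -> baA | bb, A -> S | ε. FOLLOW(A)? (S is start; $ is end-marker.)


$ ∈ FOLLOW(S). For each A -> αBβ: add FIRST(β)\{ε} to FOLLOW(B); if β nullable, add FOLLOW(A).
FOLLOW(A) = {$}


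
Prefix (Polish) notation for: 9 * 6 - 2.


left-to-right (same/higher precedence on left): tree is (- (* 9 6) 2)
Prefix: - * 9 6 2


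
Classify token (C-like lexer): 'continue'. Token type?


Pattern: reserved word
Type: KEYWORD


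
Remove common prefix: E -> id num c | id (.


Common prefix: 'id'
Factored: E -> id E', E' -> num c | (


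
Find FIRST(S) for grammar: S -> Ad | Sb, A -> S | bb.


Per alternative of S: FIRST(Ad) = {b}; FIRST(Sb) = {b}
FIRST(S) = {b}


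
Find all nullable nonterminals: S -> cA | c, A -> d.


A nonterminal is nullable iff some alternative derives ε (directly, or every symbol in it is nullable)
Nullable: {}


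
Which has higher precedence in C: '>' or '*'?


'*' is multiplicative (level 10); '>' is relational (level 7)
Higher level binds tighter
'*' has higher precedence than '>'


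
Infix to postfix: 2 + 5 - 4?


Left to right (same or higher precedence on left)
Postfix: 2 5 + 4 -


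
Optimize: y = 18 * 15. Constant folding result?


18 * 15 = 270 at compile time
Optimized: y = 270


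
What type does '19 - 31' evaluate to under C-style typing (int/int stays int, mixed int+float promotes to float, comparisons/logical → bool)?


Operand types: int - int
Rule: mixed int/float promotes to float; int/int stays int
Result type: int


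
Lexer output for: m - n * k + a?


Scan left to right, longest-match per lexeme
Tokens: ID(m), OP(-), ID(n), OP(*), ID(k), OP(+), ID(a)


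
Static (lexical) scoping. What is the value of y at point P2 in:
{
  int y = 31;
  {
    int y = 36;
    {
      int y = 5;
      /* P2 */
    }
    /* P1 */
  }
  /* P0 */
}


y declared in the same block as P2
y = 5


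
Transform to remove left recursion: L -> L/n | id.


Left-recursive alternatives: L/n; non-recursive: id
Introduce L': L -> idL', L' -> /nL' | ε


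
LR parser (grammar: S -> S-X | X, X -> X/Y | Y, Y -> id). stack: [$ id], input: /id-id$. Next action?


'id' on top is the handle for Y -> id
Action: reduce (Y -> id)


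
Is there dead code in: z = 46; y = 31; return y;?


z is assigned but never read
Dead: 'z = 46'


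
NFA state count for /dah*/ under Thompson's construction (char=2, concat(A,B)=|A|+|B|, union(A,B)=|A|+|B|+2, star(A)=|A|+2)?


Syntax tree has 3 char leaf(s), 0 union(s), 1 star(s)
chars contribute 3×2 = 6; each union adds +2; each star adds +2
Total: 6 + 0 + 2 = 8 states


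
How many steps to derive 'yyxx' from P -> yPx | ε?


Derivation: P => yPx => yyPxx => yyxx
Steps: 3


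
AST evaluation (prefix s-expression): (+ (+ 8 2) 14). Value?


Evaluate inner: (+ 8 2) = 10
Evaluate root: (+ 10 14) = 24
Result: 24


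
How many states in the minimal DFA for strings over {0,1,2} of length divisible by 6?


Track length mod 6: states 0..5, accept at 0
Minimal DFA: 6 states


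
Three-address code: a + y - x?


Break into single-operator statements:
t1 = a + y
t2 = t1 - x


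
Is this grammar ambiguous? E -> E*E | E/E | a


'a*a/a' has two parse trees (no precedence encoded between * and /)
Ambiguous


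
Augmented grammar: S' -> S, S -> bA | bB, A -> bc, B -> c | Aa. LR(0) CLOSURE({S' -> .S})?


Start: S' -> .S
For each item with dot before a nonterminal B, add B -> .γ for every B-production
Closure: [S' -> .S, S -> .bA, S -> .bB]


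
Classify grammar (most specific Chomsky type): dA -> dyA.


LHS has context (more than one symbol) and |LHS| ≤ |RHS|
Classification: Type 1 (Context-Sensitive)


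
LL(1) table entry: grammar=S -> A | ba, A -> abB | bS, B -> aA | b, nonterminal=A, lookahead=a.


For [A, a]: 'a' ∈ FIRST(abB)
Entry: A -> abB


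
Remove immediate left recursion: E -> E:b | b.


Left-recursive alternatives: E:b; non-recursive: b
Introduce E': E -> bE', E' -> :bE' | ε


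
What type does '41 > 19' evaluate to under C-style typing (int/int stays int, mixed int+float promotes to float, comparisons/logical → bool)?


Operand types: int > int
Rule: comparison yields bool
Result type: bool


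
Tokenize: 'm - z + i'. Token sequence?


Scan left to right, longest-match per lexeme
Tokens: ID(m), OP(-), ID(z), OP(+), ID(i)


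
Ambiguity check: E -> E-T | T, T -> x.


precedence layered via separate nonterminal T: deterministic
Unambiguous


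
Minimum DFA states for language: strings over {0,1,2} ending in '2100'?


Track the longest suffix of input matching a prefix of '2100': 5 classes (prefixes of length 0..4)
Minimal DFA: 5 states


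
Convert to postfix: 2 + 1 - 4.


Left to right (same or higher precedence on left)
Postfix: 2 1 + 4 -


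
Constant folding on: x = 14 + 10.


14 + 10 = 24 at compile time
Optimized: x = 24


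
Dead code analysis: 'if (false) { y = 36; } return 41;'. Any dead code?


condition is constant false, so the whole block is unreachable
Dead: 'if (false) { y = 36; }'


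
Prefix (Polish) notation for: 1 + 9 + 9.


left-to-right (same/higher precedence on left): tree is (+ (+ 1 9) 9)
Prefix: + + 1 9 9


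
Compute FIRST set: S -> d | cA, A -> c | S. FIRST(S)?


Per alternative of S: FIRST(d) = {d}; FIRST(cA) = {c}
FIRST(S) = {c, d}


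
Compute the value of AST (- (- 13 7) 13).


Evaluate inner: (- 13 7) = 6
Evaluate root: (- 6 13) = -7
Result: -7


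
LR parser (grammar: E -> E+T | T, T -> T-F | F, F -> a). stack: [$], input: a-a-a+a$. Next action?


no handle on stack; shift 'a'
Action: shift


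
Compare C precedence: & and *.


'*' is multiplicative (level 10); '&' is bitwise AND (level 5)
Higher level binds tighter
'*' has higher precedence than '&'


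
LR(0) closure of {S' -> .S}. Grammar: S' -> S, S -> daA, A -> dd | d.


Start: S' -> .S
For each item with dot before a nonterminal B, add B -> .γ for every B-production
Closure: [S' -> .S, S -> .daA]


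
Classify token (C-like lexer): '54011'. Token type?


Pattern: digits only
Type: INTEGER_LITERAL


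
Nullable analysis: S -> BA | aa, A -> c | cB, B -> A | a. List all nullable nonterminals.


A nonterminal is nullable iff some alternative derives ε (directly, or every symbol in it is nullable)
Nullable: {}


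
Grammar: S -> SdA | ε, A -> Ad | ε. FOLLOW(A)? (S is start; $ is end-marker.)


$ ∈ FOLLOW(S). For each A -> αBβ: add FIRST(β)\{ε} to FOLLOW(B); if β nullable, add FOLLOW(A).
FOLLOW(A) = {$, d}


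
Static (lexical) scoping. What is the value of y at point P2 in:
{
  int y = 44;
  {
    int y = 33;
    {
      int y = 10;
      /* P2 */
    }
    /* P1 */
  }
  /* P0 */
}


y declared in the same block as P2
y = 10


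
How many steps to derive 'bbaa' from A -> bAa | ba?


Derivation: A => bAa => bbaa
Steps: 2


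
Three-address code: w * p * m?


Break into single-operator statements:
t1 = w * p
t2 = t1 * m


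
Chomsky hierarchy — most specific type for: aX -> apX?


LHS has context (more than one symbol) and |LHS| ≤ |RHS|
Classification: Type 1 (Context-Sensitive)


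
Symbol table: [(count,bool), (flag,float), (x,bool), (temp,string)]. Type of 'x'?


Lookup 'x' → type bool


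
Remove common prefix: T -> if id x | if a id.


Common prefix: 'if'
Factored: T -> if T', T' -> id x | a id


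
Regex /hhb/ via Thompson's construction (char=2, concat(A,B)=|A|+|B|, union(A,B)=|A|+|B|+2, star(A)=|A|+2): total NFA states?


Syntax tree has 3 char leaf(s), 0 union(s), 0 star(s)
chars contribute 3×2 = 6; each union adds +2; each star adds +2
Total: 6 + 0 + 0 = 6 states


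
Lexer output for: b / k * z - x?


Scan left to right, longest-match per lexeme
Tokens: ID(b), OP(/), ID(k), OP(*), ID(z), OP(-), ID(x)


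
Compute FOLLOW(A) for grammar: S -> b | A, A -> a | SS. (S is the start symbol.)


$ ∈ FOLLOW(S). For each A -> αBβ: add FIRST(β)\{ε} to FOLLOW(B); if β nullable, add FOLLOW(A).
FOLLOW(A) = {$, a, b}


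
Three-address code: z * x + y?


Break into single-operator statements:
t1 = z * x
t2 = t1 + y


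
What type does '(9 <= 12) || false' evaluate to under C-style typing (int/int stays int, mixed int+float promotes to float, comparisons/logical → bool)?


Operand types: bool || bool
Rule: logical operators take bool operands and yield bool
Result type: bool


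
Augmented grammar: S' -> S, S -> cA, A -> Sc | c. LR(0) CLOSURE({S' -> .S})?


Start: S' -> .S
For each item with dot before a nonterminal B, add B -> .γ for every B-production
Closure: [S' -> .S, S -> .cA]


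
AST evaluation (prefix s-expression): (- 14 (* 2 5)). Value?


Evaluate inner: (* 2 5) = 10
Evaluate root: (- 14 10) = 4
Result: 4


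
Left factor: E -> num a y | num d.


Common prefix: 'num'
Factored: E -> num E', E' -> a y | d


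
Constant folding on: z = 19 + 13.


19 + 13 = 32 at compile time
Optimized: z = 32


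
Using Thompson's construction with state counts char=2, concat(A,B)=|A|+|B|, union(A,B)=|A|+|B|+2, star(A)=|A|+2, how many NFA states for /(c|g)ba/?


Syntax tree has 4 char leaf(s), 1 union(s), 0 star(s)
chars contribute 4×2 = 8; each union adds +2; each star adds +2
Total: 8 + 2 + 0 = 10 states


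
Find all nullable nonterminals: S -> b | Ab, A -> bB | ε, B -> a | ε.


A nonterminal is nullable iff some alternative derives ε (directly, or every symbol in it is nullable)
Nullable: {A, B}


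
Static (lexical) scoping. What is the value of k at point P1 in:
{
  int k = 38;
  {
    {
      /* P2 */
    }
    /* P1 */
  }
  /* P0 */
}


P1's block does not declare k; resolves to the enclosing declaration at depth 0
k = 38


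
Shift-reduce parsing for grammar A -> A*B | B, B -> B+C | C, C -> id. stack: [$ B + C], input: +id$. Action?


handle 'B+C' on top
Action: reduce (B -> B+C)


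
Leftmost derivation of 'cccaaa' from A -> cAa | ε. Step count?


Derivation: A => cAa => ccAaa => cccAaaa => cccaaa
Steps: 4


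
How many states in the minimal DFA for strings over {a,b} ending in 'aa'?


Track the longest suffix of input matching a prefix of 'aa': 3 classes (prefixes of length 0..2)
Minimal DFA: 3 states


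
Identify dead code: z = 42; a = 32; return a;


z is assigned but never read
Dead: 'z = 42'


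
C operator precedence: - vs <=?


'-' is additive (level 9); '<=' is relational (level 7)
Higher level binds tighter
'-' has higher precedence than '<='


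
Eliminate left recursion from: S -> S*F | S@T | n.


Left-recursive alternatives: S*F, S@T; non-recursive: n
Introduce S': S -> nS', S' -> *FS' | @TS' | ε


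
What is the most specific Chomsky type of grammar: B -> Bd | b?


Left-linear: every RHS is a terminal or one nonterminal followed by a terminal
Classification: Type 3 (Regular)


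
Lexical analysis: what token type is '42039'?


Pattern: digits only
Type: INTEGER_LITERAL


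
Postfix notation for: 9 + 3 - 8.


Left to right (same or higher precedence on left)
Postfix: 9 3 + 8 -


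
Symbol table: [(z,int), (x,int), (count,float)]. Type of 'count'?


Lookup 'count' → type float


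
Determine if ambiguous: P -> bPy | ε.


balanced b^n…y^n: each string has a unique parse
Unambiguous


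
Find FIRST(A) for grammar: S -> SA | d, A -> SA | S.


Per alternative of A: FIRST(SA) = {d}; FIRST(S) = {d}
FIRST(A) = {d}


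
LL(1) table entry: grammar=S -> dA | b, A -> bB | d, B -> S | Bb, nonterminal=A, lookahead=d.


For [A, d]: 'd' ∈ FIRST(d)
Entry: A -> d


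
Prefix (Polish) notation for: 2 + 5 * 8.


'*' binds tighter: tree is (+ 2 (* 5 8))
Prefix: + 2 * 5 8


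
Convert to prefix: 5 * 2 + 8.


left-to-right (same/higher precedence on left): tree is (+ (* 5 2) 8)
Prefix: + * 5 2 8


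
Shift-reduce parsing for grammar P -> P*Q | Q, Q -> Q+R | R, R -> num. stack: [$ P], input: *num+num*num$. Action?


shift '*' to continue P -> P*Q
Action: shift


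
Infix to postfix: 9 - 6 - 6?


Left to right (same or higher precedence on left)
Postfix: 9 6 - 6 -


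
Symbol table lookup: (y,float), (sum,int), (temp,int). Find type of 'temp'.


Lookup 'temp' → type int


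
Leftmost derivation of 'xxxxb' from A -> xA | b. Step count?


Derivation: A => xA => xxA => xxxA => xxxxA => xxxxb
Steps: 5


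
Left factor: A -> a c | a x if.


Common prefix: 'a'
Factored: A -> a A', A' -> c | x if


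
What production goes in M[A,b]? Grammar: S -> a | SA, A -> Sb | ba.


For [A, b]: 'b' ∈ FIRST(ba)
Entry: A -> ba


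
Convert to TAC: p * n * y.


Break into single-operator statements:
t1 = p * n
t2 = t1 * y


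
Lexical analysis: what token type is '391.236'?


Pattern: digits with a decimal point
Type: FLOAT_LITERAL


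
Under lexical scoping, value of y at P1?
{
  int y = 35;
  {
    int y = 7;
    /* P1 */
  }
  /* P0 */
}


y declared in the same block as P1
y = 7


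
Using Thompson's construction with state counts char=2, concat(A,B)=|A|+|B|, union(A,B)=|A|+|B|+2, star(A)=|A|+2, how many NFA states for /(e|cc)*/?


Syntax tree has 3 char leaf(s), 1 union(s), 1 star(s)
chars contribute 3×2 = 6; each union adds +2; each star adds +2
Total: 6 + 2 + 2 = 10 states


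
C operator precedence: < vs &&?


'<' is relational (level 7); '&&' is logical AND (level 2)
Higher level binds tighter
'<' has higher precedence than '&&'


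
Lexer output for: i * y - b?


Scan left to right, longest-match per lexeme
Tokens: ID(i), OP(*), ID(y), OP(-), ID(b)


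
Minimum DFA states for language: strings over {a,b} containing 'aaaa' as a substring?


KMP-style automaton: 4 progress states + 1 absorbing accept = 5
Minimal DFA: 5 states


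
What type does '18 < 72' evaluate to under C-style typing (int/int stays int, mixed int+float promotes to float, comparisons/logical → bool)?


Operand types: int < int
Rule: comparison yields bool
Result type: bool


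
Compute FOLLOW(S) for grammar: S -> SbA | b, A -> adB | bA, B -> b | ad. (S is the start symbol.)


$ ∈ FOLLOW(S). For each A -> αBβ: add FIRST(β)\{ε} to FOLLOW(B); if β nullable, add FOLLOW(A).
FOLLOW(S) = {$, b}


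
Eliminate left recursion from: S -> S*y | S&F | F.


Left-recursive alternatives: S*y, S&F; non-recursive: F
Introduce S': S -> FS', S' -> *yS' | &FS' | ε


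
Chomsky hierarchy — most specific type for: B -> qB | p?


Right-linear: every RHS is a terminal or a terminal followed by one nonterminal
Classification: Type 3 (Regular)


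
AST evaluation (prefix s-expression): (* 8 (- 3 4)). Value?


Evaluate inner: (- 3 4) = -1
Evaluate root: (* 8 -1) = -8
Result: -8


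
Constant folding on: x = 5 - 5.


5 - 5 = 0 at compile time
Optimized: x = 0


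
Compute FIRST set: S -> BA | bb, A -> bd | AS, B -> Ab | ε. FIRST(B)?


Per alternative of B: FIRST(Ab) = {b}; FIRST(ε) = {ε}
FIRST(B) = {b, ε}


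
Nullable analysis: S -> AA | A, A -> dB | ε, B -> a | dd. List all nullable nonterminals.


A nonterminal is nullable iff some alternative derives ε (directly, or every symbol in it is nullable)
Nullable: {A, S}


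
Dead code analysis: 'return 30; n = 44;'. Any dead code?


statement follows a return and is unreachable
Dead: 'n = 44'


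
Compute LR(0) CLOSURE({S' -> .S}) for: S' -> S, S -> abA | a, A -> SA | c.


Start: S' -> .S
For each item with dot before a nonterminal B, add B -> .γ for every B-production
Closure: [S' -> .S, S -> .abA, S -> .a]


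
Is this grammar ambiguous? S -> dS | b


right-linear, alternatives start with distinct terminals 'd' vs 'b': unique leftmost derivation
Unambiguous


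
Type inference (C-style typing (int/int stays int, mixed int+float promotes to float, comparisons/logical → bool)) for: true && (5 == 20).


Operand types: bool && bool
Rule: logical operators take bool operands and yield bool
Result type: bool


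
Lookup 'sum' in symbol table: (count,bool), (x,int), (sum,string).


Lookup 'sum' → type string


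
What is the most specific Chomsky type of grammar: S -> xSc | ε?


Single nonterminal LHS, but x^n c^n is not regular
Classification: Type 2 (Context-Free)


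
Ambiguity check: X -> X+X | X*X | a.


'a+a*a' has two parse trees (no precedence encoded between + and *)
Ambiguous


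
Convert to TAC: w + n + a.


Break into single-operator statements:
t1 = w + n
t2 = t1 + a


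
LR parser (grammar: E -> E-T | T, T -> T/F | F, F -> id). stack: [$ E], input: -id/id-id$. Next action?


shift '-' to continue E -> E-T
Action: shift


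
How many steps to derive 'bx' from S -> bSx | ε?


Derivation: S => bSx => bx
Steps: 2


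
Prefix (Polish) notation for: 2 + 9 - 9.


left-to-right (same/higher precedence on left): tree is (- (+ 2 9) 9)
Prefix: - + 2 9 9


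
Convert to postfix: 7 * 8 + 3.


Left to right (same or higher precedence on left)
Postfix: 7 8 * 3 +


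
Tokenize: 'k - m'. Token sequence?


Scan left to right, longest-match per lexeme
Tokens: ID(k), OP(-), ID(m)


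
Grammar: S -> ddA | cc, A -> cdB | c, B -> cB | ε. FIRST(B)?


Per alternative of B: FIRST(cB) = {c}; FIRST(ε) = {ε}
FIRST(B) = {c, ε}


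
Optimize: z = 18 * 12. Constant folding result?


18 * 12 = 216 at compile time
Optimized: z = 216


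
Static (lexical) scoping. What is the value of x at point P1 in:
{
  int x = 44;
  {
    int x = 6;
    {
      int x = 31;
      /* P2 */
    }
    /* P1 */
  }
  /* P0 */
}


x declared in the same block as P1
x = 6


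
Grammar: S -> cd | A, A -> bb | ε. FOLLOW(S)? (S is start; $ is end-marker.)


$ ∈ FOLLOW(S). For each A -> αBβ: add FIRST(β)\{ε} to FOLLOW(B); if β nullable, add FOLLOW(A).
FOLLOW(S) = {$}


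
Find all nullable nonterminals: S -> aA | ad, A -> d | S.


A nonterminal is nullable iff some alternative derives ε (directly, or every symbol in it is nullable)
Nullable: {}


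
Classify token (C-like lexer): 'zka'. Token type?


Pattern: letter/underscore followed by alphanumerics, not a keyword
Type: IDENTIFIER


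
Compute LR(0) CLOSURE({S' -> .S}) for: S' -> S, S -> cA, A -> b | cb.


Start: S' -> .S
For each item with dot before a nonterminal B, add B -> .γ for every B-production
Closure: [S' -> .S, S -> .cA]


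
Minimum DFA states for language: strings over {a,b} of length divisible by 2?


Track length mod 2: states 0..1, accept at 0
Minimal DFA: 2 states


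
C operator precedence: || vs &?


'&' is bitwise AND (level 5); '||' is logical OR (level 1)
Higher level binds tighter
'&' has higher precedence than '||'


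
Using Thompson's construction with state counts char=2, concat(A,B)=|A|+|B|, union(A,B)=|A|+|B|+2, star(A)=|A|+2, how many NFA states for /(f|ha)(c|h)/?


Syntax tree has 5 char leaf(s), 2 union(s), 0 star(s)
chars contribute 5×2 = 10; each union adds +2; each star adds +2
Total: 10 + 4 + 0 = 14 states


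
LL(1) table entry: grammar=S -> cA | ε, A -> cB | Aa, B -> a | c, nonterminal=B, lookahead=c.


For [B, c]: 'c' ∈ FIRST(c)
Entry: B -> c


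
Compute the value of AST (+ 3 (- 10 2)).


Evaluate inner: (- 10 2) = 8
Evaluate root: (+ 3 8) = 11
Result: 11


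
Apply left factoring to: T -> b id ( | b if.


Common prefix: 'b'
Factored: T -> b T', T' -> id ( | if


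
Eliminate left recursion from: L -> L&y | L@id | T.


Left-recursive alternatives: L&y, L@id; non-recursive: T
Introduce L': L -> TL', L' -> &yL' | @idL' | ε


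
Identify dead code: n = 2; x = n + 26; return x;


n is read by x's definition; x is returned
No dead code


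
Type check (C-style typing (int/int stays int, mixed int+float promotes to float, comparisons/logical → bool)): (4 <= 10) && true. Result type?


Operand types: bool && bool
Rule: logical operators take bool operands and yield bool
Result type: bool


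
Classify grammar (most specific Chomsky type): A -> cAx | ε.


Single nonterminal LHS, but c^n x^n is not regular
Classification: Type 2 (Context-Free)


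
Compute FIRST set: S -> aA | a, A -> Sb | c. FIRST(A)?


Per alternative of A: FIRST(Sb) = {a}; FIRST(c) = {c}
FIRST(A) = {a, c}


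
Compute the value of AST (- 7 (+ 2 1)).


Evaluate inner: (+ 2 1) = 3
Evaluate root: (- 7 3) = 4
Result: 4


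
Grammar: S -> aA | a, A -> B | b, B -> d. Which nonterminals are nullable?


A nonterminal is nullable iff some alternative derives ε (directly, or every symbol in it is nullable)
Nullable: {}


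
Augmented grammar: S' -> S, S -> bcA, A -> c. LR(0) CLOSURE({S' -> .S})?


Start: S' -> .S
For each item with dot before a nonterminal B, add B -> .γ for every B-production
Closure: [S' -> .S, S -> .bcA]


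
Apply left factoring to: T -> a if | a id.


Common prefix: 'a'
Factored: T -> a T', T' -> if | id


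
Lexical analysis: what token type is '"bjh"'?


Pattern: double-quoted sequence
Type: STRING_LITERAL


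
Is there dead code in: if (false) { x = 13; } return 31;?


condition is constant false, so the whole block is unreachable
Dead: 'if (false) { x = 13; }'


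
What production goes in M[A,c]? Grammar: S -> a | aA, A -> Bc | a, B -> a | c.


For [A, c]: 'c' ∈ FIRST(Bc)
Entry: A -> Bc


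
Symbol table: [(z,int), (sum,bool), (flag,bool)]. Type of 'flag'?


Lookup 'flag' → type bool


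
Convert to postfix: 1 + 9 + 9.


Left to right (same or higher precedence on left)
Postfix: 1 9 + 9 +


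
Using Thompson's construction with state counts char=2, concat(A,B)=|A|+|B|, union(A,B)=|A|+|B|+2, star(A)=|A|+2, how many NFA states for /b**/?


Syntax tree has 1 char leaf(s), 0 union(s), 2 star(s)
chars contribute 1×2 = 2; each union adds +2; each star adds +2
Total: 2 + 0 + 4 = 6 states


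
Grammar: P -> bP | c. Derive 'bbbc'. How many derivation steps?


Derivation: P => bP => bbP => bbbP => bbbc
Steps: 4


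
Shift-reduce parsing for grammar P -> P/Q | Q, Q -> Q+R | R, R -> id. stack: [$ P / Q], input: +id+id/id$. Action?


'+' can extend Q; shift to build Q -> Q+R
Action: shift


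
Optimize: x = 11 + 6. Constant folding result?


11 + 6 = 17 at compile time
Optimized: x = 17


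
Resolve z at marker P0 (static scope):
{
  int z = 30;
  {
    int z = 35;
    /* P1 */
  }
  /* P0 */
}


z declared in the same block as P0
z = 30


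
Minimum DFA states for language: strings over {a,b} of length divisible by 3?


Track length mod 3: states 0..2, accept at 0
Minimal DFA: 3 states


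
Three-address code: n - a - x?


Break into single-operator statements:
t1 = n - a
t2 = t1 - x


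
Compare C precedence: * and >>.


'*' is multiplicative (level 10); '>>' is shift (level 8)
Higher level binds tighter
'*' has higher precedence than '>>'


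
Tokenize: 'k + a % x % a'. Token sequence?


Scan left to right, longest-match per lexeme
Tokens: ID(k), OP(+), ID(a), OP(%), ID(x), OP(%), ID(a)


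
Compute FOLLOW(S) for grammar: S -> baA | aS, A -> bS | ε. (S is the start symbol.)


$ ∈ FOLLOW(S). For each A -> αBβ: add FIRST(β)\{ε} to FOLLOW(B); if β nullable, add FOLLOW(A).
FOLLOW(S) = {$}


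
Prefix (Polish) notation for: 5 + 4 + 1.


left-to-right (same/higher precedence on left): tree is (+ (+ 5 4) 1)
Prefix: + + 5 4 1


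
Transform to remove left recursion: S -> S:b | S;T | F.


Left-recursive alternatives: S:b, S;T; non-recursive: F
Introduce S': S -> FS', S' -> :bS' | ;TS' | ε


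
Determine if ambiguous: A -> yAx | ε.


balanced y^n…x^n: each string has a unique parse
Unambiguous


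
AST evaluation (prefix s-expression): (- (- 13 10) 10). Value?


Evaluate inner: (- 13 10) = 3
Evaluate root: (- 3 10) = -7
Result: -7


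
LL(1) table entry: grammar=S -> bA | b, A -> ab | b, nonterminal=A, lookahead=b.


For [A, b]: 'b' ∈ FIRST(b)
Entry: A -> b


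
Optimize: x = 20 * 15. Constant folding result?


20 * 15 = 300 at compile time
Optimized: x = 300


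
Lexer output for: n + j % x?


Scan left to right, longest-match per lexeme
Tokens: ID(n), OP(+), ID(j), OP(%), ID(x)


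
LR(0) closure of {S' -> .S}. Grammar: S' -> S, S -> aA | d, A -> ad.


Start: S' -> .S
For each item with dot before a nonterminal B, add B -> .γ for every B-production
Closure: [S' -> .S, S -> .aA, S -> .d]


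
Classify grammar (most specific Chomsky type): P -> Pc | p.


Left-linear: every RHS is a terminal or one nonterminal followed by a terminal
Classification: Type 3 (Regular)


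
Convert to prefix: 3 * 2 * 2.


left-to-right (same/higher precedence on left): tree is (* (* 3 2) 2)
Prefix: * * 3 2 2


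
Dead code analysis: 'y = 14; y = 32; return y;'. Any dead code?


first assignment to y is overwritten before any read
Dead: 'y = 14'


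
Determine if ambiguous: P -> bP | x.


right-linear, alternatives start with distinct terminals 'b' vs 'x': unique leftmost derivation
Unambiguous


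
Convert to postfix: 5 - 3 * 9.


* has higher precedence, evaluate 3*9 first
Postfix: 5 3 9 * -


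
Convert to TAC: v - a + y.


Break into single-operator statements:
t1 = v - a
t2 = t1 + y


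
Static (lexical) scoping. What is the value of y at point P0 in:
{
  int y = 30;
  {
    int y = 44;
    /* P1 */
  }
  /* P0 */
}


y declared in the same block as P0
y = 30


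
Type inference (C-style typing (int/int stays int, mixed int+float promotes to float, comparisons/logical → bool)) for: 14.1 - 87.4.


Operand types: float - float
Rule: mixed int/float promotes to float; int/int stays int
Result type: float


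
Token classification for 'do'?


Pattern: reserved word
Type: KEYWORD


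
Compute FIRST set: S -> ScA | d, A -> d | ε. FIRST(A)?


Per alternative of A: FIRST(d) = {d}; FIRST(ε) = {ε}
FIRST(A) = {d, ε}


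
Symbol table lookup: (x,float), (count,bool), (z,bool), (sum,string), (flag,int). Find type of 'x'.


Lookup 'x' → type float


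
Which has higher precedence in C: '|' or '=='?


'==' is equality (level 6); '|' is bitwise OR (level 3)
Higher level binds tighter
'==' has higher precedence than '|'


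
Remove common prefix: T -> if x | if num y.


Common prefix: 'if'
Factored: T -> if T', T' -> x | num y


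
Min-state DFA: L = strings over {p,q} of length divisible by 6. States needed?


Track length mod 6: states 0..5, accept at 0
Minimal DFA: 6 states


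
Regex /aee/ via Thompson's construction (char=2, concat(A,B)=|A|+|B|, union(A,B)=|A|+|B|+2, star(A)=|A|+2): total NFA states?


Syntax tree has 3 char leaf(s), 0 union(s), 0 star(s)
chars contribute 3×2 = 6; each union adds +2; each star adds +2
Total: 6 + 0 + 0 = 6 states


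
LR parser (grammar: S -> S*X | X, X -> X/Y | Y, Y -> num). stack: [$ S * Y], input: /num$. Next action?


'Y' (not preceded by X/) is the handle for X -> Y
Action: reduce (X -> Y)


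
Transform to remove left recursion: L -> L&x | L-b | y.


Left-recursive alternatives: L&x, L-b; non-recursive: y
Introduce L': L -> yL', L' -> &xL' | -bL' | ε


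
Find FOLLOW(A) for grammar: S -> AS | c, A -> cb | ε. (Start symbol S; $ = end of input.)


$ ∈ FOLLOW(S). For each A -> αBβ: add FIRST(β)\{ε} to FOLLOW(B); if β nullable, add FOLLOW(A).
FOLLOW(A) = {c}


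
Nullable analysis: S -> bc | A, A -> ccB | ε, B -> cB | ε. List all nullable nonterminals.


A nonterminal is nullable iff some alternative derives ε (directly, or every symbol in it is nullable)
Nullable: {A, B, S}


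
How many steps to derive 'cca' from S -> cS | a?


Derivation: S => cS => ccS => cca
Steps: 3


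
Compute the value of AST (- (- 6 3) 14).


Evaluate inner: (- 6 3) = 3
Evaluate root: (- 3 14) = -11
Result: -11


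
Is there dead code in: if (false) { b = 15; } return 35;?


condition is constant false, so the whole block is unreachable
Dead: 'if (false) { b = 15; }'


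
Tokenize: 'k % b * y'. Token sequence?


Scan left to right, longest-match per lexeme
Tokens: ID(k), OP(%), ID(b), OP(*), ID(y)


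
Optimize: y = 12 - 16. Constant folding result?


12 - 16 = -4 at compile time
Optimized: y = -4


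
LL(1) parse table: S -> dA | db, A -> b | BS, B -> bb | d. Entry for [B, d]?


For [B, d]: 'd' ∈ FIRST(d)
Entry: B -> d


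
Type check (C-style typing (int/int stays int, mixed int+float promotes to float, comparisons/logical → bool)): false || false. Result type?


Operand types: bool || bool
Rule: logical operators take bool operands and yield bool
Result type: bool


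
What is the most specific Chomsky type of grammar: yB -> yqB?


LHS has context (more than one symbol) and |LHS| ≤ |RHS|
Classification: Type 1 (Context-Sensitive)


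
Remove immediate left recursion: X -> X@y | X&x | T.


Left-recursive alternatives: X@y, X&x; non-recursive: T
Introduce X': X -> TX', X' -> @yX' | &xX' | ε


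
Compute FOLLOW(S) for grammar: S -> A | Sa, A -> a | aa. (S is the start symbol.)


$ ∈ FOLLOW(S). For each A -> αBβ: add FIRST(β)\{ε} to FOLLOW(B); if β nullable, add FOLLOW(A).
FOLLOW(S) = {$, a}


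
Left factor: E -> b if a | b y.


Common prefix: 'b'
Factored: E -> b E', E' -> if a | y


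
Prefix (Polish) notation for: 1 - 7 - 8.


left-to-right (same/higher precedence on left): tree is (- (- 1 7) 8)
Prefix: - - 1 7 8


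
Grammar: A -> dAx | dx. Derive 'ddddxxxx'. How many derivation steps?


Derivation: A => dAx => ddAxx => dddAxxx => ddddxxxx
Steps: 4


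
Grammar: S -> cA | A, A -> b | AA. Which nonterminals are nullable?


A nonterminal is nullable iff some alternative derives ε (directly, or every symbol in it is nullable)
Nullable: {}


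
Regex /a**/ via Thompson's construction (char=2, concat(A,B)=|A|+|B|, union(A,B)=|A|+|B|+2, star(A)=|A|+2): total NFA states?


Syntax tree has 1 char leaf(s), 0 union(s), 2 star(s)
chars contribute 1×2 = 2; each union adds +2; each star adds +2
Total: 2 + 0 + 4 = 6 states


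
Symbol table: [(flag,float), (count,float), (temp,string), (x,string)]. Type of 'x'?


Lookup 'x' → type string


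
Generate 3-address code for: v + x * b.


Break into single-operator statements:
t1 = x * b
t2 = v + t1


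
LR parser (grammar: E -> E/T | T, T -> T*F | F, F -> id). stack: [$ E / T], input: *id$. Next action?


'*' can extend T; shift to build T -> T*F
Action: shift


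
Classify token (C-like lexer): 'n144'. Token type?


Pattern: letter/underscore followed by alphanumerics, not a keyword
Type: IDENTIFIER


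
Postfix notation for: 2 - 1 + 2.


Left to right (same or higher precedence on left)
Postfix: 2 1 - 2 +


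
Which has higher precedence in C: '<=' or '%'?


'%' is multiplicative (level 10); '<=' is relational (level 7)
Higher level binds tighter
'%' has higher precedence than '<='


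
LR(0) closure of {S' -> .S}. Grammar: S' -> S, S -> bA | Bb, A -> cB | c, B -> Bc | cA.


Start: S' -> .S
For each item with dot before a nonterminal B, add B -> .γ for every B-production
Closure: [S' -> .S, S -> .bA, S -> .Bb, B -> .Bc, B -> .cA]


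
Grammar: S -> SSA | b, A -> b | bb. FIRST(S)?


Per alternative of S: FIRST(SSA) = {b}; FIRST(b) = {b}
FIRST(S) = {b}


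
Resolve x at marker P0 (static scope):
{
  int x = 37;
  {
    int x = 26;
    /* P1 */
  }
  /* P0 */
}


x declared in the same block as P0
x = 37


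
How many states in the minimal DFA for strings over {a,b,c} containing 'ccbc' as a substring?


KMP-style automaton: 4 progress states + 1 absorbing accept = 5
Minimal DFA: 5 states


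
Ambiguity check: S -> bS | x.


right-linear, alternatives start with distinct terminals 'b' vs 'x': unique leftmost derivation
Unambiguous


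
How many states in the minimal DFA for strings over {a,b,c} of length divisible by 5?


Track length mod 5: states 0..4, accept at 0
Minimal DFA: 5 states


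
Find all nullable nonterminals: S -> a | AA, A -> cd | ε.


A nonterminal is nullable iff some alternative derives ε (directly, or every symbol in it is nullable)
Nullable: {A, S}


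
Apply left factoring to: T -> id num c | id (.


Common prefix: 'id'
Factored: T -> id T', T' -> num c | (


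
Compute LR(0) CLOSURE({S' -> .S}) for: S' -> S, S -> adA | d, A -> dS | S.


Start: S' -> .S
For each item with dot before a nonterminal B, add B -> .γ for every B-production
Closure: [S' -> .S, S -> .adA, S -> .d]


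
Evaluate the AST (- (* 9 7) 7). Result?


Evaluate inner: (* 9 7) = 63
Evaluate root: (- 63 7) = 56
Result: 56


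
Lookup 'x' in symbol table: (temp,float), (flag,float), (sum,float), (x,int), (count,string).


Lookup 'x' → type int


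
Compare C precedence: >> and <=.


'>>' is shift (level 8); '<=' is relational (level 7)
Higher level binds tighter
'>>' has higher precedence than '<='


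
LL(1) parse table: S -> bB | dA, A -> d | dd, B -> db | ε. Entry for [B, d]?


For [B, d]: 'd' ∈ FIRST(db)
Entry: B -> db


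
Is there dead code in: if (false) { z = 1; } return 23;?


condition is constant false, so the whole block is unreachable
Dead: 'if (false) { z = 1; }'


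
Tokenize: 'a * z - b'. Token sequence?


Scan left to right, longest-match per lexeme
Tokens: ID(a), OP(*), ID(z), OP(-), ID(b)


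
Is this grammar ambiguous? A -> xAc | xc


balanced x^n…c^n: each string has a unique parse
Unambiguous


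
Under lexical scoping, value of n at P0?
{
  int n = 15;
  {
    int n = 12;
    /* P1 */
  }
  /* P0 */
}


n declared in the same block as P0
n = 15


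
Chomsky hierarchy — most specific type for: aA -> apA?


LHS has context (more than one symbol) and |LHS| ≤ |RHS|
Classification: Type 1 (Context-Sensitive)


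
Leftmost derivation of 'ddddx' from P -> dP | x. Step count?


Derivation: P => dP => ddP => dddP => ddddP => ddddx
Steps: 5


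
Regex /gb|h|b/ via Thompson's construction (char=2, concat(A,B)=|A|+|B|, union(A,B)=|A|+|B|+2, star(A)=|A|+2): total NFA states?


Syntax tree has 4 char leaf(s), 2 union(s), 0 star(s)
chars contribute 4×2 = 8; each union adds +2; each star adds +2
Total: 8 + 4 + 0 = 12 states


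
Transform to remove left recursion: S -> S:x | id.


Left-recursive alternatives: S:x; non-recursive: id
Introduce S': S -> idS', S' -> :xS' | ε


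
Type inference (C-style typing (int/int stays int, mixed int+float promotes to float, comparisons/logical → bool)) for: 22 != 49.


Operand types: int != int
Rule: comparison yields bool
Result type: bool


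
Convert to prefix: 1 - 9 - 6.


left-to-right (same/higher precedence on left): tree is (- (- 1 9) 6)
Prefix: - - 1 9 6


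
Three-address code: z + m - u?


Break into single-operator statements:
t1 = z + m
t2 = t1 - u


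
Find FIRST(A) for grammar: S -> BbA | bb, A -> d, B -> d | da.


Per alternative of A: FIRST(d) = {d}
FIRST(A) = {d}
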